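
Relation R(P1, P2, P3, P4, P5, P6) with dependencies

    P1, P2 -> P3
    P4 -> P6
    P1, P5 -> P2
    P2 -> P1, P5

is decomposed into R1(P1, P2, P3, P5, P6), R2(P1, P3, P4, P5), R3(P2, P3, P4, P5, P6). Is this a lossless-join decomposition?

Chase test. Columns are P1, P2, P3, P4, P5, P6; row i has aⱼ where attribute j ∈ Ri, else bᵢⱼ.
Initial tableau (one row per fragment):
  row 1: a1 a2 a3 b14 a5 a6
  row 2: a1 b22 a3 a4 a5 b26
  row 3: b31 a2 a3 a4 a5 a6
Rows 2 and 3 agree on P4; apply P4→P6 and equate their P6 entries.
Rows 1 and 2 agree on P1, P5; apply P1, P5→P2 and equate their P2 entries.
Rows 1 and 3 agree on P2; apply P2→P1, P5 and equate their P1, P5 entries.
Row 2 is now all distinguished symbols — the join is lossless.

Yes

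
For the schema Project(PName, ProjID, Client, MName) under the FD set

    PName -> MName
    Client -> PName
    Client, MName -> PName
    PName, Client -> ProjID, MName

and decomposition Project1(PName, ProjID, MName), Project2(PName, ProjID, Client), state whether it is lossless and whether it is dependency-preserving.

lossless and dependency-preserving

Lossless test: (PName, ProjID)⁺ = {PName, ProjID, MName}, which contains all of one fragment — lossless.
Dependency preservation: Client, MName → PName; PName, Client → ProjID, MName are not contained in any single fragment, but the restricted closure of each left-hand side across the fragments still reaches the right-hand side; the remaining FDs each lie inside some fragment. All dependencies are preserved.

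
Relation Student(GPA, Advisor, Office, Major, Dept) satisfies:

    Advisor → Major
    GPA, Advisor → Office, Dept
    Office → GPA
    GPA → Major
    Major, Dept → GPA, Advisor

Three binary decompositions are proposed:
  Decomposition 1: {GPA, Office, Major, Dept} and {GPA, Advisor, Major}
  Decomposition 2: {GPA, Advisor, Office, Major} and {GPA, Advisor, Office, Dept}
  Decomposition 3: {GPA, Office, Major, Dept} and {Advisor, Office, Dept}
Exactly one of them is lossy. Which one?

Decomposition 1: common = {GPA, Major}, closure = {GPA, Major} → lossy.
Decomposition 2: common = {GPA, Advisor, Office}, closure = {GPA, Advisor, Office, Major, Dept} → lossless.
Decomposition 3: common = {Office, Dept}, closure = {GPA, Advisor, Office, Major, Dept} → lossless.

Decomposition 1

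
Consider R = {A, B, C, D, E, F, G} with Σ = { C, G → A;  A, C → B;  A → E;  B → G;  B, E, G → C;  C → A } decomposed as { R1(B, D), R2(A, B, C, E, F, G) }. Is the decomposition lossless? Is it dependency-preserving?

Lossless test: (B)⁺ = {B, G}, which is a superkey of neither fragment — lossy.
Dependency preservation: every FD's attributes lie within a single fragment, so each can be enforced locally — preserved.

lossy but dependency-preserving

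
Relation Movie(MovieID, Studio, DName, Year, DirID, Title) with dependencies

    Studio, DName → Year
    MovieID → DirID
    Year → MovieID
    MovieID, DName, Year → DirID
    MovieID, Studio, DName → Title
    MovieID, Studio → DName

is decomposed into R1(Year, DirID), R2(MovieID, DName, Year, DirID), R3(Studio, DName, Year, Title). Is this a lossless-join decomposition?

Yes

Chase test. Columns are MovieID, Studio, DName, Year, DirID, Title; row i has aⱼ where attribute j ∈ Ri, else bᵢⱼ.
Initial tableau (one row per fragment):
  row 1: b11 b12 b13 a4 a5 b16
  row 2: a1 b22 a3 a4 a5 b26
  row 3: b31 a2 a3 a4 b35 a6
Rows 1 and 2 agree on Year; apply Year→MovieID and equate their MovieID entries.
Rows 1 and 3 agree on Year; apply Year→MovieID and equate their MovieID entries.
Rows 2 and 3 agree on MovieID, DName, Year; apply MovieID, DName, Year→DirID and equate their DirID entries.
Row 3 is now all distinguished symbols — the join is lossless.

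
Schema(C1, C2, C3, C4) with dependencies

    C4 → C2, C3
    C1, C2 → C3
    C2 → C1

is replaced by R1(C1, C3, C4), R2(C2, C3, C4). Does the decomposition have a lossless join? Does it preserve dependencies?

Lossless test: (C3, C4)⁺ = {C1, C2, C3, C4}, which contains all of one fragment — lossless.
Dependency preservation: the restricted closure of {C2} across the fragments never reaches {C1}, so C2 → C1 cannot be enforced without a join — not preserved.

lossless but not dependency-preserving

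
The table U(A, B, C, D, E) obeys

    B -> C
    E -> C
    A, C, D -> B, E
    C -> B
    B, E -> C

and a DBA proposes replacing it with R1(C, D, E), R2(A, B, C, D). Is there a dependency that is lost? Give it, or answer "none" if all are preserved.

A, C, D -> B, E

Check A, C, D → B, E: no single fragment contains all of {A, B, C, D, E}, and the restricted closure of {A, C, D} across the fragments never reaches {B, E}.
B → C is preserved.
E → C is preserved.
C → B is preserved.
B, E → C is preserved.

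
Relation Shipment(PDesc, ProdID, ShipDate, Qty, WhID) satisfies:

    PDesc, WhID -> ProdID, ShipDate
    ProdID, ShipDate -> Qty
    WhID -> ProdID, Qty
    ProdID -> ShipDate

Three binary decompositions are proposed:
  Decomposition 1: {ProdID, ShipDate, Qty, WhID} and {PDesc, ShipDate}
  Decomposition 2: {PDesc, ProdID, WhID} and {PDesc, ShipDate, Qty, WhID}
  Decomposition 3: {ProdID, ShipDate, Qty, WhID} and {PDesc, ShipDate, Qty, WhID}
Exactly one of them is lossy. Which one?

Decomposition 1

Decomposition 1: common = {ShipDate}, closure = {ShipDate} → lossy.
Decomposition 2: common = {PDesc, WhID}, closure = {PDesc, ProdID, ShipDate, Qty, WhID} → lossless.
Decomposition 3: common = {ShipDate, Qty, WhID}, closure = {ProdID, ShipDate, Qty, WhID} → lossless.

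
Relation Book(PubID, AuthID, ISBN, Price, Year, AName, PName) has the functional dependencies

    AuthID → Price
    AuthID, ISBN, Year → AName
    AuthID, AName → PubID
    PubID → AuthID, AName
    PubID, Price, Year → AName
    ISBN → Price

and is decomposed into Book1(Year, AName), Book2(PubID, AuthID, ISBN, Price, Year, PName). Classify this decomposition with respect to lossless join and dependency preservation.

Lossless test: (Year)⁺ = {Year}, which is a superkey of neither fragment — lossy.
Dependency preservation: the restricted closure of {AuthID, ISBN, Year} across the fragments never reaches {AName}, so AuthID, ISBN, Year → AName cannot be enforced without a join — not preserved.

lossy and not dependency-preserving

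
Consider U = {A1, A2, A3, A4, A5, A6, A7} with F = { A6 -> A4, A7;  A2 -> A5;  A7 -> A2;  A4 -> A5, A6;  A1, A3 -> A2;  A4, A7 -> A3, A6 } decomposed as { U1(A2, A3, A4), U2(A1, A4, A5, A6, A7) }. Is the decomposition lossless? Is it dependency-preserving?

lossless but not dependency-preserving

Lossless test: (A4)⁺ = {A2, A3, A4, A5, A6, A7}, which contains all of one fragment — lossless.
Dependency preservation: the restricted closure of {A2} across the fragments never reaches {A5}, so A2 → A5 cannot be enforced without a join — not preserved.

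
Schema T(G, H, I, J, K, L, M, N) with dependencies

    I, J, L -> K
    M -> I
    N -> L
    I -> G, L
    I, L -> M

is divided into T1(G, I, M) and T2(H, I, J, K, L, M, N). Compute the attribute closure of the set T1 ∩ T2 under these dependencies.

T1 ∩ T2 = {I, M}.
I → G, L applies, adding G, L
Closure: {G, I, L, M}.

G, I, L, M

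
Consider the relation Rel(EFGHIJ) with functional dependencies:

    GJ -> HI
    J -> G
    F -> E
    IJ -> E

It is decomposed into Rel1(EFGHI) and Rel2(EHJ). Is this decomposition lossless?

No

Common attributes: Rel1 ∩ Rel2 = {EH}.
No dependency enlarges {EH}, so (EH)⁺ = {EH}.
The closure contains neither all of Rel1 = {EFGHI} nor all of Rel2 = {EHJ}, so the common attributes are not a superkey of either fragment. The join is lossy.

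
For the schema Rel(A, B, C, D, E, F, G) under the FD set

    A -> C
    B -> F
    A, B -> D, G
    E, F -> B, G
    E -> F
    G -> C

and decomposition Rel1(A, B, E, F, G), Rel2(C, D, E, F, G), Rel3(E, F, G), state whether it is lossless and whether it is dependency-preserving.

Lossless test (chase): Rows 1 and 2 agree on E, F; apply E, F→B, G and equate their B, G entries. Rows 1 and 3 agree on E, F; apply E, F→B, G and equate their B, G entries. Rows 1 and 2 agree on G; apply G→C and equate their C entries. Rows 1 and 3 agree on G; apply G→C and equate their C entries. No row becomes fully distinguished — the join is lossy.
Dependency preservation: the restricted closure of {A} across the fragments never reaches {C}, so A → C cannot be enforced without a join — not preserved.

lossy and not dependency-preserving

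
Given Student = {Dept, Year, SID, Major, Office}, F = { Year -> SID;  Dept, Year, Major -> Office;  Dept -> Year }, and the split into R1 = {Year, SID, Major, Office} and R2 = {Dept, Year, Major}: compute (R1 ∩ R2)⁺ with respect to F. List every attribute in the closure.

R1 ∩ R2 = {Year, Major}.
Year → SID applies, adding SID
Closure: {Year, SID, Major}.

Year, SID, Major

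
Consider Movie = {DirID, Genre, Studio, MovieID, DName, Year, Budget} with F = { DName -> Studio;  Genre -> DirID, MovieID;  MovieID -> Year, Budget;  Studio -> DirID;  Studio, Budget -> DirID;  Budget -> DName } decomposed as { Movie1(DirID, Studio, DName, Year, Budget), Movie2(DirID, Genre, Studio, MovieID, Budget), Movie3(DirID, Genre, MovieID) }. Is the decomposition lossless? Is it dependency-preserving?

lossy and not dependency-preserving

Lossless test (chase): Rows 2 and 3 agree on MovieID; apply MovieID→Year, Budget and equate their Year, Budget entries. Rows 1 and 2 agree on Budget; apply Budget→DName and equate their DName entries. Rows 1 and 3 agree on Budget; apply Budget→DName and equate their DName entries. Rows 1 and 3 agree on DName; apply DName→Studio and equate their Studio entries. No row becomes fully distinguished — the join is lossy.
Dependency preservation: the restricted closure of {MovieID} across the fragments never reaches {Year, Budget}, so MovieID → Year, Budget cannot be enforced without a join — not preserved.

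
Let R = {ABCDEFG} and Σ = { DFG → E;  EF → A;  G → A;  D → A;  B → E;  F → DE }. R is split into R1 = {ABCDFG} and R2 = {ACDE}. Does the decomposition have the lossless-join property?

Common attributes: R1 ∩ R2 = {ACD}.
No dependency enlarges {ACD}, so (ACD)⁺ = {ACD}.
The closure contains neither all of R1 = {ABCDFG} nor all of R2 = {ACDE}, so the common attributes are not a superkey of either fragment. The join is lossy.

No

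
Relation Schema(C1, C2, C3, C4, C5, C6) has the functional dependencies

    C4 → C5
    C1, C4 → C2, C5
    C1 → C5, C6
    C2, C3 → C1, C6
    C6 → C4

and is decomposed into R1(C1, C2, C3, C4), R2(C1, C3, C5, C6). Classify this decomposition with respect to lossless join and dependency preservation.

Lossless test: (C1, C3)⁺ = {C1, C2, C3, C4, C5, C6}, which contains all of one fragment — lossless.
Dependency preservation: the restricted closure of {C4} across the fragments never reaches {C5}, so C4 → C5 cannot be enforced without a join — not preserved.

lossless but not dependency-preserving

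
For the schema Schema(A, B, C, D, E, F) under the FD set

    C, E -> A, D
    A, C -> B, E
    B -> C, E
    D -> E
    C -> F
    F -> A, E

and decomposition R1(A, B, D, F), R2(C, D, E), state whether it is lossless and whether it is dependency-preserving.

lossy and not dependency-preserving

Lossless test: (D)⁺ = {D, E}, which is a superkey of neither fragment — lossy.
Dependency preservation: the restricted closure of {C, E} across the fragments never reaches {A, D}, so C, E → A, D cannot be enforced without a join — not preserved.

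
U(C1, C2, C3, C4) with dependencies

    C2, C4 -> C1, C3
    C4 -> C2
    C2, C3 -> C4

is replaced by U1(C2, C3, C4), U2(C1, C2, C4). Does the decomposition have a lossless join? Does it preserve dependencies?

Lossless test: (C2, C4)⁺ = {C1, C2, C3, C4}, which contains all of one fragment — lossless.
Dependency preservation: C2, C4 → C1, C3 is not contained in any single fragment, but the restricted closure of its left-hand side across the fragments still reaches the right-hand side; the remaining FDs each lie inside some fragment. All dependencies are preserved.

lossless and dependency-preserving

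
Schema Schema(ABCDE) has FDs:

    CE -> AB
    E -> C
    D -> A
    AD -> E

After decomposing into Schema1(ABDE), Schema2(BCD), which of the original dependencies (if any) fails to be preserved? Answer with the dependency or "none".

E -> C

Check E → C: no single fragment contains all of {CE}, and the restricted closure of {E} across the fragments never reaches {C}.
CE → AB is preserved.
D → A is preserved.
AD → E is preserved.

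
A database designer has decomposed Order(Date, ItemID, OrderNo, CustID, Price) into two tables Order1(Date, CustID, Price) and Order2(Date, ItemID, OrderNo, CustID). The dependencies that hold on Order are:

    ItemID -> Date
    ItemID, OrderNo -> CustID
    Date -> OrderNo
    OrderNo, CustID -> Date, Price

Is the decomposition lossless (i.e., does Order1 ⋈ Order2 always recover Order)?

Common attributes: Order1 ∩ Order2 = {Date, CustID}.
Closure of {Date, CustID}: Date → OrderNo applies, adding OrderNo; OrderNo, CustID → Date, Price applies, adding Price. So (Date, CustID)⁺ = {Date, OrderNo, CustID, Price}.
This closure contains every attribute of Order1, so Order1 ∩ Order2 → Order1. The join is lossless.

Yes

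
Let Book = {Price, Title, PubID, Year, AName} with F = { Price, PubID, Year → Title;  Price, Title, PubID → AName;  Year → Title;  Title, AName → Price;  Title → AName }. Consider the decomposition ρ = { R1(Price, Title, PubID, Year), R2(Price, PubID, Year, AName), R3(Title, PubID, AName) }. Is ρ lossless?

Yes

Chase test. Columns are Price, Title, PubID, Year, AName; row i has aⱼ where attribute j ∈ Ri, else bᵢⱼ.
Initial tableau (one row per fragment):
  row 1: a1 a2 a3 a4 b15
  row 2: a1 b22 a3 a4 a5
  row 3: b31 a2 a3 b34 a5
Rows 1 and 2 agree on Price, PubID, Year; apply Price, PubID, Year→Title and equate their Title entries.
Rows 1 and 2 agree on Price, Title, PubID; apply Price, Title, PubID→AName and equate their AName entries.
Rows 1 and 3 agree on Title, AName; apply Title, AName→Price and equate their Price entries.
Row 1 is now all distinguished symbols — the join is lossless.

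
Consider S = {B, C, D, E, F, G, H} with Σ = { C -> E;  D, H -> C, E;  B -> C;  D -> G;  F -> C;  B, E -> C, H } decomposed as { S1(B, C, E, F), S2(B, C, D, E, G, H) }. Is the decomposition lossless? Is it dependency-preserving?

Lossless test: (B, C, E)⁺ = {B, C, E, H}, which is a superkey of neither fragment — lossy.
Dependency preservation: every FD's attributes lie within a single fragment, so each can be enforced locally — preserved.

lossy but dependency-preserving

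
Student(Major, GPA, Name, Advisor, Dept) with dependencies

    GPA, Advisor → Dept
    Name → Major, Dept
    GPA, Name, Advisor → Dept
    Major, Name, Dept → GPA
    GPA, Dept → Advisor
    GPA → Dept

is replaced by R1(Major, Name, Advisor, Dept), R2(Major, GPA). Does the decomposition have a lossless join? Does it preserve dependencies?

Lossless test: (Major)⁺ = {Major}, which is a superkey of neither fragment — lossy.
Dependency preservation: the restricted closure of {GPA, Advisor} across the fragments never reaches {Dept}, so GPA, Advisor → Dept cannot be enforced without a join — not preserved.

lossy and not dependency-preserving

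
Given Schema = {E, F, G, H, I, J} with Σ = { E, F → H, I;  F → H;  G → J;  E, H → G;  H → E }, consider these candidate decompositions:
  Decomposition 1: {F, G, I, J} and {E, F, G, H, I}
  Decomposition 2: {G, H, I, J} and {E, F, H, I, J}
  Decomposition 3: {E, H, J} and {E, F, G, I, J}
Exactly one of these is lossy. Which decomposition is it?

Decomposition 1: common = {F, G, I}, closure = {E, F, G, H, I, J} → lossless.
Decomposition 2: common = {H, I, J}, closure = {E, G, H, I, J} → lossless.
Decomposition 3: common = {E, J}, closure = {E, J} → lossy.

Decomposition 3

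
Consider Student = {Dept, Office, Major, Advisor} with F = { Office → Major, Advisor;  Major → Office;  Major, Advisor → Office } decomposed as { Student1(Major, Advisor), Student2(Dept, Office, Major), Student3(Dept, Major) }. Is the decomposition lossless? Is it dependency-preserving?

lossless and dependency-preserving

Lossless test (chase): Rows 1 and 2 agree on Major; apply Major→Office and equate their Office entries. Rows 1 and 3 agree on Major; apply Major→Office and equate their Office entries. Rows 1 and 2 agree on Office; apply Office→Major, Advisor and equate their Major, Advisor entries. Rows 1 and 3 agree on Office; apply Office→Major, Advisor and equate their Major, Advisor entries. Row 2 is now all distinguished symbols — the join is lossless.
Dependency preservation: Office → Major, Advisor; Major, Advisor → Office are not contained in any single fragment, but the restricted closure of each left-hand side across the fragments still reaches the right-hand side; the remaining FDs each lie inside some fragment. All dependencies are preserved.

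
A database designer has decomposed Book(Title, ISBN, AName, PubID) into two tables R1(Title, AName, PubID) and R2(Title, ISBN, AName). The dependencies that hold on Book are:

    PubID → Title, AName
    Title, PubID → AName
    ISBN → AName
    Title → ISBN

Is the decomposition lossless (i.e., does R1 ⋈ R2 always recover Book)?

Yes

Common attributes: R1 ∩ R2 = {Title, AName}.
Closure of {Title, AName}: Title → ISBN applies, adding ISBN. So (Title, AName)⁺ = {Title, ISBN, AName}.
This closure contains every attribute of R2, so R1 ∩ R2 → R2. The join is lossless.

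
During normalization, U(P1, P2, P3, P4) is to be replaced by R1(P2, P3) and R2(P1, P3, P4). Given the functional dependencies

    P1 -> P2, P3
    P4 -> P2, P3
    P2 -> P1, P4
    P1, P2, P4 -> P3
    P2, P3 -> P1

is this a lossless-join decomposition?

No

Common attributes: R1 ∩ R2 = {P3}.
No dependency enlarges {P3}, so (P3)⁺ = {P3}.
The closure contains neither all of R1 = {P2, P3} nor all of R2 = {P1, P3, P4}, so the common attributes are not a superkey of either fragment. The join is lossy.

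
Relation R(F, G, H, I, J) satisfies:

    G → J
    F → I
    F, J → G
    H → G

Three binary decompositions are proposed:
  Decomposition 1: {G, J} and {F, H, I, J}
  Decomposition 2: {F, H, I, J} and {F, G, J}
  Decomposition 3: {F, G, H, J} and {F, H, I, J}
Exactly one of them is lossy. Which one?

Decomposition 1

Decomposition 1: common = {J}, closure = {J} → lossy.
Decomposition 2: common = {F, J}, closure = {F, G, I, J} → lossless.
Decomposition 3: common = {F, H, J}, closure = {F, G, H, I, J} → lossless.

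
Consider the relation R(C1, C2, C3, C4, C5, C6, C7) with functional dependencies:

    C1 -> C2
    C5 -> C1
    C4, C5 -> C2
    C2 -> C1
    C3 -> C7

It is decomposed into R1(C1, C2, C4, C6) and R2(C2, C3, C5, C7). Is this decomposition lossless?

No

Common attributes: R1 ∩ R2 = {C2}.
Closure of {C2}: C2 → C1 applies, adding C1. So (C2)⁺ = {C1, C2}.
The closure contains neither all of R1 = {C1, C2, C4, C6} nor all of R2 = {C2, C3, C5, C7}, so the common attributes are not a superkey of either fragment. The join is lossy.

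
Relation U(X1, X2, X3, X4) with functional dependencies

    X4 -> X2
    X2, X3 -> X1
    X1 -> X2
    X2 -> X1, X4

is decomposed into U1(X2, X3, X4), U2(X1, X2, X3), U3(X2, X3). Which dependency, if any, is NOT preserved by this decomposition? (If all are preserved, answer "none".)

X4 → X2 lies within U1.
X2, X3 → X1 lies within U2.
X1 → X2 lies within U2.
X2 → X1, X4: restricted closure across fragments reaches X1, X4.
Every dependency is enforceable on the fragments, so the decomposition is dependency-preserving.

none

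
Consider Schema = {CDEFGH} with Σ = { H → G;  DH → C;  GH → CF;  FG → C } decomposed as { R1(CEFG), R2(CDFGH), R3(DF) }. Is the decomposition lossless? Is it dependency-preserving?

Lossless test (chase): applying each FD to every pair of rows produces no changes in the tableau, so no row becomes fully distinguished — the join is lossy.
Dependency preservation: every FD's attributes lie within a single fragment, so each can be enforced locally — preserved.

lossy but dependency-preserving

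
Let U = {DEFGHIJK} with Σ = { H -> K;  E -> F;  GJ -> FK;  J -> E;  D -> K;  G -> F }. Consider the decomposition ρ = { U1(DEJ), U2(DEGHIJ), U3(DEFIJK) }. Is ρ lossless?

Chase test. Columns are DEFGHIJK; row i has aⱼ where attribute j ∈ Ui, else bᵢⱼ.
Initial tableau (one row per fragment):
  row 1: a1 a2 b13 b14 b15 b16 a7 b18
  row 2: a1 a2 b23 a4 a5 a6 a7 b28
  row 3: a1 a2 a3 b34 b35 a6 a7 a8
Rows 1 and 2 agree on E; apply E→F and equate their F entries.
Rows 1 and 3 agree on E; apply E→F and equate their F entries.
Rows 1 and 2 agree on D; apply D→K and equate their K entries.
Rows 1 and 3 agree on D; apply D→K and equate their K entries.
Row 2 is now all distinguished symbols — the join is lossless.

Yes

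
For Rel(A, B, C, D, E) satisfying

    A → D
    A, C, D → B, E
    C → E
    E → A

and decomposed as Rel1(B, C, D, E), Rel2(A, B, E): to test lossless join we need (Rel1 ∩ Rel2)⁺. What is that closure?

A, B, D, E

Rel1 ∩ Rel2 = {B, E}.
E → A applies, adding A
A → D applies, adding D
Closure: {A, B, D, E}.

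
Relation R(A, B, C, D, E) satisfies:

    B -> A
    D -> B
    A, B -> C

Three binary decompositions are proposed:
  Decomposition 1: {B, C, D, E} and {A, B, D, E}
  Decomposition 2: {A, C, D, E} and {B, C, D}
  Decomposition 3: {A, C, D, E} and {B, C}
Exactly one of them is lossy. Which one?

Decomposition 1: common = {B, D, E}, closure = {A, B, C, D, E} → lossless.
Decomposition 2: common = {C, D}, closure = {A, B, C, D} → lossless.
Decomposition 3: common = {C}, closure = {C} → lossy.

Decomposition 3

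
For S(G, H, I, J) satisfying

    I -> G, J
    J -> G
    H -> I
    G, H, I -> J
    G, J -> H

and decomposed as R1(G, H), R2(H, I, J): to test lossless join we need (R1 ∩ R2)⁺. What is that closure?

R1 ∩ R2 = {H}.
H → I applies, adding I
I → G, J applies, adding G, J
Closure: {G, H, I, J}.

G, H, I, J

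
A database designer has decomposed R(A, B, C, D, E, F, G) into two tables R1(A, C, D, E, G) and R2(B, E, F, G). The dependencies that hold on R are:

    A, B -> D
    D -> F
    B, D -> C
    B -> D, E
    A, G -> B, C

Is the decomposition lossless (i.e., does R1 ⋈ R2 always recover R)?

No

Common attributes: R1 ∩ R2 = {E, G}.
No dependency enlarges {E, G}, so (E, G)⁺ = {E, G}.
The closure contains neither all of R1 = {A, C, D, E, G} nor all of R2 = {B, E, F, G}, so the common attributes are not a superkey of either fragment. The join is lossy.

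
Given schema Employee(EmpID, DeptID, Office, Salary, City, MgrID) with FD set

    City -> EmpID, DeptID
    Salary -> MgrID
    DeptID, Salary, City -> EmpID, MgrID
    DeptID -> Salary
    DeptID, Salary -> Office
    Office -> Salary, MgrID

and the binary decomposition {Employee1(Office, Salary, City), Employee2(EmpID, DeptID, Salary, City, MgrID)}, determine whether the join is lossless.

Yes

Common attributes: Employee1 ∩ Employee2 = {Salary, City}.
Closure of {Salary, City}: City → EmpID, DeptID applies, adding EmpID, DeptID; Salary → MgrID applies, adding MgrID; DeptID, Salary → Office applies, adding Office. So (Salary, City)⁺ = {EmpID, DeptID, Office, Salary, City, MgrID}.
This closure contains every attribute of Employee1, so Employee1 ∩ Employee2 → Employee1. The join is lossless.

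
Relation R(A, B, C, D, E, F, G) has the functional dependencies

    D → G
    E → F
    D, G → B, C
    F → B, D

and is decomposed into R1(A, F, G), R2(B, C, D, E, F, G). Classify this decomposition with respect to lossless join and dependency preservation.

lossy but dependency-preserving

Lossless test: (F, G)⁺ = {B, C, D, F, G}, which is a superkey of neither fragment — lossy.
Dependency preservation: every FD's attributes lie within a single fragment, so each can be enforced locally — preserved.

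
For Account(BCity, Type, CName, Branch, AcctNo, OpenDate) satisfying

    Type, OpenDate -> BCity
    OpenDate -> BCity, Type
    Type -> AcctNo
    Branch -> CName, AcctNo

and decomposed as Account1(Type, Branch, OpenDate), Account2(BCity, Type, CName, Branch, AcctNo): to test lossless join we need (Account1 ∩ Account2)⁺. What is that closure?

Account1 ∩ Account2 = {Type, Branch}.
Type → AcctNo applies, adding AcctNo
Branch → CName, AcctNo applies, adding CName
Closure: {Type, CName, Branch, AcctNo}.

Type, CName, Branch, AcctNo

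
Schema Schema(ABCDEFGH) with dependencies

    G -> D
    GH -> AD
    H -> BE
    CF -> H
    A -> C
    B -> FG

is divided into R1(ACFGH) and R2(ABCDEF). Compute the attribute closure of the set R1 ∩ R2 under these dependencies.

R1 ∩ R2 = {ACF}.
CF → H applies, adding H
H → BE applies, adding BE
B → FG applies, adding G
G → D applies, adding D
Closure: {ABCDEFGH}.

ABCDEFGH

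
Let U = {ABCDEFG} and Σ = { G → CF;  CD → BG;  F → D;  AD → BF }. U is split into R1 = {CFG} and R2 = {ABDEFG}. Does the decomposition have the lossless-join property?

Common attributes: R1 ∩ R2 = {FG}.
Closure of {FG}: G → CF applies, adding C; F → D applies, adding D; CD → BG applies, adding B. So (FG)⁺ = {BCDFG}.
This closure contains every attribute of R1, so R1 ∩ R2 → R1. The join is lossless.

Yes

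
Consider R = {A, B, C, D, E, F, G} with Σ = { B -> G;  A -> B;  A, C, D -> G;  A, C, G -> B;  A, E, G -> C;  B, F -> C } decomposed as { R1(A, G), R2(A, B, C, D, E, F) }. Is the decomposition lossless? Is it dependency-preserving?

Lossless test: (A)⁺ = {A, B, G}, which contains all of one fragment — lossless.
Dependency preservation: the restricted closure of {B} across the fragments never reaches {G}, so B → G cannot be enforced without a join — not preserved.

lossless but not dependency-preserving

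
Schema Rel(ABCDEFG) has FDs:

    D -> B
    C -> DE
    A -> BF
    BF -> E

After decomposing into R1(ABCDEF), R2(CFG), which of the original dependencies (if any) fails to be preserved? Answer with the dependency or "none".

D → B lies within R1.
C → DE lies within R1.
A → BF lies within R1.
BF → E lies within R1.
Every dependency is enforceable on the fragments, so the decomposition is dependency-preserving.

none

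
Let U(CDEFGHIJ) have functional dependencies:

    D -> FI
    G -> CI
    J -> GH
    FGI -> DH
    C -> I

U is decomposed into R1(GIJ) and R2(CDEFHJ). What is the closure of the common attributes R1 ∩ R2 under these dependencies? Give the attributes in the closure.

R1 ∩ R2 = {J}.
J → GH applies, adding GH
G → CI applies, adding CI
Closure: {CGHIJ}.

CGHIJ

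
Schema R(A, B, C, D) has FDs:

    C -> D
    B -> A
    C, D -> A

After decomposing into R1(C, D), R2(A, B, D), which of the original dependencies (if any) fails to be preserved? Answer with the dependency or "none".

Check C, D → A: no single fragment contains all of {A, C, D}, and the restricted closure of {C, D} across the fragments never reaches {A}.
C → D is preserved.
B → A is preserved.

C, D -> A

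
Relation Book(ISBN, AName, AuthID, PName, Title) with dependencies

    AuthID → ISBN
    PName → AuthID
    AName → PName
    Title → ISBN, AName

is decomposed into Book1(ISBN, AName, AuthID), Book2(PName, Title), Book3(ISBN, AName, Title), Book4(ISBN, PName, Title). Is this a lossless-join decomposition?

Chase test. Columns are ISBN, AName, AuthID, PName, Title; row i has aⱼ where attribute j ∈ Booki, else bᵢⱼ.
Initial tableau (one row per fragment):
  row 1: a1 a2 a3 b14 b15
  row 2: b21 b22 b23 a4 a5
  row 3: a1 a2 b33 b34 a5
  row 4: a1 b42 b43 a4 a5
Rows 2 and 4 agree on PName; apply PName→AuthID and equate their AuthID entries.
Rows 1 and 3 agree on AName; apply AName→PName and equate their PName entries.
Rows 2 and 3 agree on Title; apply Title→ISBN, AName and equate their ISBN, AName entries.
Rows 2 and 4 agree on Title; apply Title→ISBN, AName and equate their ISBN, AName entries.
Rows 1 and 3 agree on PName; apply PName→AuthID and equate their AuthID entries.
Rows 1 and 2 agree on AName; apply AName→PName and equate their PName entries.
Rows 1 and 2 agree on PName; apply PName→AuthID and equate their AuthID entries.
Row 2 is now all distinguished symbols — the join is lossless.

Yes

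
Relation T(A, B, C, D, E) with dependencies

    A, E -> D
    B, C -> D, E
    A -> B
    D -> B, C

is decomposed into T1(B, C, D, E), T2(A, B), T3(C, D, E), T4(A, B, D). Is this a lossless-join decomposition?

Chase test. Columns are A, B, C, D, E; row i has aⱼ where attribute j ∈ Ti, else bᵢⱼ.
Initial tableau (one row per fragment):
  row 1: b11 a2 a3 a4 a5
  row 2: a1 a2 b23 b24 b25
  row 3: b31 b32 a3 a4 a5
  row 4: a1 a2 b43 a4 b45
Rows 1 and 3 agree on D; apply D→B, C and equate their B, C entries.
Rows 1 and 4 agree on D; apply D→B, C and equate their B, C entries.
Rows 1 and 4 agree on B, C; apply B, C→D, E and equate their D, E entries.
Row 4 is now all distinguished symbols — the join is lossless.

Yes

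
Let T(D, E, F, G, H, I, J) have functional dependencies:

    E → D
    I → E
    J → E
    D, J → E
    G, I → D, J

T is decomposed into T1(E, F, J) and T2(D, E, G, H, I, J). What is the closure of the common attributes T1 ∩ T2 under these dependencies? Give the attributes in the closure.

T1 ∩ T2 = {E, J}.
E → D applies, adding D
Closure: {D, E, J}.

D, E, J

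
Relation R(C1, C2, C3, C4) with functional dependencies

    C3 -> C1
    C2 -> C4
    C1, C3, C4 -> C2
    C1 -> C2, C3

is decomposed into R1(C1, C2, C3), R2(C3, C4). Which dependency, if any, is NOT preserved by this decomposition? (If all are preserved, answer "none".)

C2 -> C4

Check C2 → C4: no single fragment contains all of {C2, C4}, and the restricted closure of {C2} across the fragments never reaches {C4}.
C3 → C1 is preserved.
C1, C3, C4 → C2 is preserved.
C1 → C2, C3 is preserved.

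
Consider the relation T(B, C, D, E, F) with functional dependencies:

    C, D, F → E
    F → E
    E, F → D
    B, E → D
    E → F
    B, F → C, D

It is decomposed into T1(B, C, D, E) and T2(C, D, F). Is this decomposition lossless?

No

Common attributes: T1 ∩ T2 = {C, D}.
No dependency enlarges {C, D}, so (C, D)⁺ = {C, D}.
The closure contains neither all of T1 = {B, C, D, E} nor all of T2 = {C, D, F}, so the common attributes are not a superkey of either fragment. The join is lossy.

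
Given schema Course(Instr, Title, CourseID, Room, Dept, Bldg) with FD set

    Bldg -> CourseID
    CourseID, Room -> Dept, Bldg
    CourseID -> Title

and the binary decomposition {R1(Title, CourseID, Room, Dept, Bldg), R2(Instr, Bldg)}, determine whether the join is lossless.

No

Common attributes: R1 ∩ R2 = {Bldg}.
Closure of {Bldg}: Bldg → CourseID applies, adding CourseID; CourseID → Title applies, adding Title. So (Bldg)⁺ = {Title, CourseID, Bldg}.
The closure contains neither all of R1 = {Title, CourseID, Room, Dept, Bldg} nor all of R2 = {Instr, Bldg}, so the common attributes are not a superkey of either fragment. The join is lossy.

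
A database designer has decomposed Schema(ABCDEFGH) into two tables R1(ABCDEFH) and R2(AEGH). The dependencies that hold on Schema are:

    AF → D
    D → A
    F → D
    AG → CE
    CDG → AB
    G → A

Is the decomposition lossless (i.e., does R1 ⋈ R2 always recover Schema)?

No

Common attributes: R1 ∩ R2 = {AEH}.
No dependency enlarges {AEH}, so (AEH)⁺ = {AEH}.
The closure contains neither all of R1 = {ABCDEFH} nor all of R2 = {AEGH}, so the common attributes are not a superkey of either fragment. The join is lossy.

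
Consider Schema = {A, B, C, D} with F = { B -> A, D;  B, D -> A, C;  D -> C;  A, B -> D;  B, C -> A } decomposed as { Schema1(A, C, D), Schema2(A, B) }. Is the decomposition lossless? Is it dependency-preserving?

Lossless test: (A)⁺ = {A}, which is a superkey of neither fragment — lossy.
Dependency preservation: the restricted closure of {B} across the fragments never reaches {A, D}, so B → A, D cannot be enforced without a join — not preserved.

lossy and not dependency-preserving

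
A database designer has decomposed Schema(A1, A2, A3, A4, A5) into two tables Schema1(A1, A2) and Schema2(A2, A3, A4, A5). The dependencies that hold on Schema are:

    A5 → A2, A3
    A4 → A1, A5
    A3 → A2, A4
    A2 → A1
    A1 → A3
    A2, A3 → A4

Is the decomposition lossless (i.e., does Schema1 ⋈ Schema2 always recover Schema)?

Common attributes: Schema1 ∩ Schema2 = {A2}.
Closure of {A2}: A2 → A1 applies, adding A1; A1 → A3 applies, adding A3; A2, A3 → A4 applies, adding A4; A4 → A1, A5 applies, adding A5. So (A2)⁺ = {A1, A2, A3, A4, A5}.
This closure contains every attribute of Schema1, so Schema1 ∩ Schema2 → Schema1. The join is lossless.

Yes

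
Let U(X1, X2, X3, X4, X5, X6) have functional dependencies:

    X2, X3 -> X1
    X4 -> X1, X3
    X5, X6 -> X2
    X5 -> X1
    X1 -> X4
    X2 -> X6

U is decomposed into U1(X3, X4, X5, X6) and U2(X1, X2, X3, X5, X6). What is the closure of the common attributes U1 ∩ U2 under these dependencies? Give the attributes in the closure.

X1, X2, X3, X4, X5, X6

U1 ∩ U2 = {X3, X5, X6}.
X5, X6 → X2 applies, adding X2
X5 → X1 applies, adding X1
X1 → X4 applies, adding X4
Closure: {X1, X2, X3, X4, X5, X6}.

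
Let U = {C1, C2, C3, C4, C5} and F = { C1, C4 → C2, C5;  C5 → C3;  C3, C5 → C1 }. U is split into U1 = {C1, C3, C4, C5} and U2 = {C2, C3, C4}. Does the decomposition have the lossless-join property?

Common attributes: U1 ∩ U2 = {C3, C4}.
No dependency enlarges {C3, C4}, so (C3, C4)⁺ = {C3, C4}.
The closure contains neither all of U1 = {C1, C3, C4, C5} nor all of U2 = {C2, C3, C4}, so the common attributes are not a superkey of either fragment. The join is lossy.

No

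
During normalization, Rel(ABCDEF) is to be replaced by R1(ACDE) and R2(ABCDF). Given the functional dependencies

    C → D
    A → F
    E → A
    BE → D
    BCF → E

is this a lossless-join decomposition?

Common attributes: R1 ∩ R2 = {ACD}.
Closure of {ACD}: A → F applies, adding F. So (ACD)⁺ = {ACDF}.
The closure contains neither all of R1 = {ACDE} nor all of R2 = {ABCDF}, so the common attributes are not a superkey of either fragment. The join is lossy.

No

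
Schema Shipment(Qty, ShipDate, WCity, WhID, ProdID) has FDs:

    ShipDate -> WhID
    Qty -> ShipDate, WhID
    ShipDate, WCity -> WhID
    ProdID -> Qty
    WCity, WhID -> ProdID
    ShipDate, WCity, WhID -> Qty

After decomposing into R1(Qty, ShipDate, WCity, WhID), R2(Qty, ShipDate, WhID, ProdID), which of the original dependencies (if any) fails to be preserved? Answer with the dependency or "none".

Check WCity, WhID → ProdID: no single fragment contains all of {WCity, WhID, ProdID}, and the restricted closure of {WCity, WhID} across the fragments never reaches {ProdID}.
ShipDate → WhID is preserved.
Qty → ShipDate, WhID is preserved.
ShipDate, WCity → WhID is preserved.
ProdID → Qty is preserved.
ShipDate, WCity, WhID → Qty is preserved.

WCity, WhID -> ProdID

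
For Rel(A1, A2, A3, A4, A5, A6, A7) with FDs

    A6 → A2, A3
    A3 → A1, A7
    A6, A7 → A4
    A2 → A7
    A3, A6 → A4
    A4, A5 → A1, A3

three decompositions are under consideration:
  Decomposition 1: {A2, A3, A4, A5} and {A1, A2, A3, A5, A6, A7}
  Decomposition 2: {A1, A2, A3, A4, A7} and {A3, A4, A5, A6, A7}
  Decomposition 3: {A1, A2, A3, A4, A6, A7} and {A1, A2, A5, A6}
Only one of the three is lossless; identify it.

Decomposition 1: common = {A2, A3, A5}, closure = {A1, A2, A3, A5, A7} → lossy.
Decomposition 2: common = {A3, A4, A7}, closure = {A1, A3, A4, A7} → lossy.
Decomposition 3: common = {A1, A2, A6}, closure = {A1, A2, A3, A4, A6, A7} → lossless.

Decomposition 3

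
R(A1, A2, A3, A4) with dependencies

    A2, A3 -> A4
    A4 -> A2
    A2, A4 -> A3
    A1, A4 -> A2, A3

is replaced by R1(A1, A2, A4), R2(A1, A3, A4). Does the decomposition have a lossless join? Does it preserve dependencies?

lossless but not dependency-preserving

Lossless test: (A1, A4)⁺ = {A1, A2, A3, A4}, which contains all of one fragment — lossless.
Dependency preservation: the restricted closure of {A2, A3} across the fragments never reaches {A4}, so A2, A3 → A4 cannot be enforced without a join — not preserved.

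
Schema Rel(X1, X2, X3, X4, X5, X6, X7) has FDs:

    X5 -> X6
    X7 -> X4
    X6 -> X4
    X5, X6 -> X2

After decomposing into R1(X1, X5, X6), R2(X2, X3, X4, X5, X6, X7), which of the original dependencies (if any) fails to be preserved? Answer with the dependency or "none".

X5 → X6 lies within R1.
X7 → X4 lies within R2.
X6 → X4 lies within R2.
X5, X6 → X2 lies within R2.
Every dependency is enforceable on the fragments, so the decomposition is dependency-preserving.

none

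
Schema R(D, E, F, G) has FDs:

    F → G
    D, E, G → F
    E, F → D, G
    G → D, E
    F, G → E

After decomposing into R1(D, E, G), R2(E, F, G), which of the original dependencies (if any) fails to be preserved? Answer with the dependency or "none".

none

F → G lies within R2.
D, E, G → F: restricted closure across fragments reaches F.
E, F → D, G: restricted closure across fragments reaches D, G.
G → D, E lies within R1.
F, G → E lies within R2.
Every dependency is enforceable on the fragments, so the decomposition is dependency-preserving.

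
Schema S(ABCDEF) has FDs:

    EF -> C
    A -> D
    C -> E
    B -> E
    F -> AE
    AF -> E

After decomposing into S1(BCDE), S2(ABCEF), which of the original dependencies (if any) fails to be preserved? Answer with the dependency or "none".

A -> D

Check A → D: no single fragment contains all of {AD}, and the restricted closure of {A} across the fragments never reaches {D}.
EF → C is preserved.
C → E is preserved.
B → E is preserved.
F → AE is preserved.
AF → E is preserved.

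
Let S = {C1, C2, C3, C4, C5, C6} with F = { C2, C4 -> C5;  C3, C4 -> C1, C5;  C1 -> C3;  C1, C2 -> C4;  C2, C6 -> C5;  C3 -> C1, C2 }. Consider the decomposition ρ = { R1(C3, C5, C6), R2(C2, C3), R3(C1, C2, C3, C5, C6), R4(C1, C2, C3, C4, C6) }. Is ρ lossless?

Chase test. Columns are C1, C2, C3, C4, C5, C6; row i has aⱼ where attribute j ∈ Ri, else bᵢⱼ.
Initial tableau (one row per fragment):
  row 1: b11 b12 a3 b14 a5 a6
  row 2: b21 a2 a3 b24 b25 b26
  row 3: a1 a2 a3 b34 a5 a6
  row 4: a1 a2 a3 a4 b45 a6
Rows 3 and 4 agree on C1, C2; apply C1, C2→C4 and equate their C4 entries.
Rows 3 and 4 agree on C2, C6; apply C2, C6→C5 and equate their C5 entries.
Rows 1 and 2 agree on C3; apply C3→C1, C2 and equate their C1, C2 entries.
Rows 1 and 3 agree on C3; apply C3→C1, C2 and equate their C1, C2 entries.
Rows 1 and 2 agree on C1, C2; apply C1, C2→C4 and equate their C4 entries.
Rows 1 and 3 agree on C1, C2; apply C1, C2→C4 and equate their C4 entries.
Rows 1 and 2 agree on C2, C4; apply C2, C4→C5 and equate their C5 entries.
Row 1 is now all distinguished symbols — the join is lossless.

Yes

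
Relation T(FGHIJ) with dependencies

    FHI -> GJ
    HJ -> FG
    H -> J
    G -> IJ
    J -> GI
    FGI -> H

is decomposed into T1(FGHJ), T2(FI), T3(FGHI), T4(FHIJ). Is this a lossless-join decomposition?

Yes

Chase test. Columns are FGHIJ; row i has aⱼ where attribute j ∈ Ti, else bᵢⱼ.
Initial tableau (one row per fragment):
  row 1: a1 a2 a3 b14 a5
  row 2: a1 b22 b23 a4 b25
  row 3: a1 a2 a3 a4 b35
  row 4: a1 b42 a3 a4 a5
Rows 3 and 4 agree on FHI; apply FHI→GJ and equate their GJ entries.
Rows 1 and 3 agree on G; apply G→IJ and equate their IJ entries.
Row 1 is now all distinguished symbols — the join is lossless.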